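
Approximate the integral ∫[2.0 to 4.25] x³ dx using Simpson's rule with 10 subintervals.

f(x) = x³
a = 2.0, b = 4.25, n = 10
h = (b - a)/n = 0.225000

Simpson's rule: (h/3)[f(x₀) + 4f(x₁) + 2f(x₂) + ... + f(xₙ)]

x_0 = 2.0000, f(x_0) = 8.000000, coefficient = 1
x_1 = 2.2250, f(x_1) = 11.015141, coefficient = 4
x_2 = 2.4500, f(x_2) = 14.706125, coefficient = 2
x_3 = 2.6750, f(x_3) = 19.141297, coefficient = 4
x_4 = 2.9000, f(x_4) = 24.389000, coefficient = 2
x_5 = 3.1250, f(x_5) = 30.517578, coefficient = 4
x_6 = 3.3500, f(x_6) = 37.595375, coefficient = 2
x_7 = 3.5750, f(x_7) = 45.690734, coefficient = 4
x_8 = 3.8000, f(x_8) = 54.872000, coefficient = 2
x_9 = 4.0250, f(x_9) = 65.207516, coefficient = 4
x_10 = 4.2500, f(x_10) = 76.765625, coefficient = 1

I ≈ (0.225000/3) × 1034.179688 = 77.563477
Exact value: 77.563477
Error: 0.000000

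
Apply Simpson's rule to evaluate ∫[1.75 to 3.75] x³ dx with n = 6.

f(x) = x³
a = 1.75, b = 3.75, n = 6
h = (b - a)/n = 0.333333

Simpson's rule: (h/3)[f(x₀) + 4f(x₁) + 2f(x₂) + ... + f(xₙ)]

x_0 = 1.7500, f(x_0) = 5.359375, coefficient = 1
x_1 = 2.0833, f(x_1) = 9.042245, coefficient = 4
x_2 = 2.4167, f(x_2) = 14.114005, coefficient = 2
x_3 = 2.7500, f(x_3) = 20.796875, coefficient = 4
x_4 = 3.0833, f(x_4) = 29.313079, coefficient = 2
x_5 = 3.4167, f(x_5) = 39.884838, coefficient = 4
x_6 = 3.7500, f(x_6) = 52.734375, coefficient = 1

I ≈ (0.333333/3) × 423.843750 = 47.093750
Exact value: 47.093750
Error: 0.000000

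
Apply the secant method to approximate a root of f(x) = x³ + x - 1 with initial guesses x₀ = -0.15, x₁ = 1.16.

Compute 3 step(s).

f(x) = x³ + x - 1
x₀ = -0.15, x₁ = 1.16

Secant formula: x_{n+1} = x_n - f(x_n)(x_n - x_{n-1})/(f(x_n) - f(x_{n-1}))

Iteration 1:
  f(-0.150000) = -1.153375
  f(1.160000) = 1.720896
  x_2 = 1.160000 - 1.720896×(1.160000 - (-0.150000))/(1.720896 - (-1.153375))
       = 0.375671
Iteration 2:
  f(1.160000) = 1.720896
  f(0.375671) = -0.571311
  x_3 = 0.375671 - (-0.571311)×(0.375671 - 1.160000)/(-0.571311 - 1.720896)
       = 0.571158
Iteration 3:
  f(0.375671) = -0.571311
  f(0.571158) = -0.242519
  x_4 = 0.571158 - (-0.242519)×(0.571158 - 0.375671)/(-0.242519 - (-0.571311))
       = 0.715349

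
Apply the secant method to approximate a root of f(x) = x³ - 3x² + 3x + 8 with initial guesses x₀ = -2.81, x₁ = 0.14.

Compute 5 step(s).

f(x) = x³ - 3x² + 3x + 8
x₀ = -2.81, x₁ = 0.14

Secant formula: x_{n+1} = x_n - f(x_n)(x_n - x_{n-1})/(f(x_n) - f(x_{n-1}))

Iteration 1:
  f(-2.810000) = -46.306341
  f(0.140000) = 8.363944
  x_2 = 0.140000 - 8.363944×(0.140000 - (-2.810000))/(8.363944 - (-46.306341))
       = -0.311317
Iteration 2:
  f(0.140000) = 8.363944
  f(-0.311317) = 6.745121
  x_3 = -0.311317 - 6.745121×(-0.311317 - 0.140000)/(6.745121 - 8.363944)
       = -2.191813
Iteration 3:
  f(-0.311317) = 6.745121
  f(-2.191813) = -23.517124
  x_4 = -2.191813 - (-23.517124)×(-2.191813 - (-0.311317))/(-23.517124 - 6.745121)
       = -0.730459
Iteration 4:
  f(-2.191813) = -23.517124
  f(-0.730459) = 3.818162
  x_5 = -0.730459 - 3.818162×(-0.730459 - (-2.191813))/(3.818162 - (-23.517124))
       = -0.934579
Iteration 5:
  f(-0.730459) = 3.818162
  f(-0.934579) = 1.759652
  x_6 = -0.934579 - 1.759652×(-0.934579 - (-0.730459))/(1.759652 - 3.818162)
       = -1.109065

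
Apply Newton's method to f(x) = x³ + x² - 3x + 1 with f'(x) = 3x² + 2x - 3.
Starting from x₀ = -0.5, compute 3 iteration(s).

f(x) = x³ + x² - 3x + 1
f'(x) = 3x² + 2x - 3
x₀ = -0.5

Newton-Raphson formula: x_{n+1} = x_n - f(x_n)/f'(x_n)

Iteration 1:
  f(-0.500000) = 2.625000
  f'(-0.500000) = -3.250000
  x_1 = -0.500000 - 2.625000/(-3.250000) = 0.307692
Iteration 2:
  f(0.307692) = 0.200728
  f'(0.307692) = -2.100592
  x_2 = 0.307692 - 0.200728/(-2.100592) = 0.403250
Iteration 3:
  f(0.403250) = 0.018433
  f'(0.403250) = -1.705667
  x_3 = 0.403250 - 0.018433/(-1.705667) = 0.414057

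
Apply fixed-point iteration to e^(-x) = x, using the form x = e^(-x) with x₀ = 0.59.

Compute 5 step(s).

Equation: e^(-x) = x
Fixed-point form: x = e^(-x)
x₀ = 0.59

x_1 = g(0.590000) = 0.554327
x_2 = g(0.554327) = 0.574459
x_3 = g(0.574459) = 0.563010
x_4 = g(0.563010) = 0.569493
x_5 = g(0.569493) = 0.565812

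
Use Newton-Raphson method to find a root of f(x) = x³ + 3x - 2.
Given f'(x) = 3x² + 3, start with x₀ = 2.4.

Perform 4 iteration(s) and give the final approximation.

f(x) = x³ + 3x - 2
f'(x) = 3x² + 3
x₀ = 2.4

Newton-Raphson formula: x_{n+1} = x_n - f(x_n)/f'(x_n)

Iteration 1:
  f(2.400000) = 19.024000
  f'(2.400000) = 20.280000
  x_1 = 2.400000 - 19.024000/20.280000 = 1.461933
Iteration 2:
  f(1.461933) = 5.510312
  f'(1.461933) = 9.411744
  x_2 = 1.461933 - 5.510312/9.411744 = 0.876461
Iteration 3:
  f(0.876461) = 1.302666
  f'(0.876461) = 5.304552
  x_3 = 0.876461 - 1.302666/5.304552 = 0.630886
Iteration 4:
  f(0.630886) = 0.143761
  f'(0.630886) = 4.194051
  x_4 = 0.630886 - 0.143761/4.194051 = 0.596609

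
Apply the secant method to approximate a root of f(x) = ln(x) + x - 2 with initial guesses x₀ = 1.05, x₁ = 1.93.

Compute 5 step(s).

f(x) = ln(x) + x - 2
x₀ = 1.05, x₁ = 1.93

Secant formula: x_{n+1} = x_n - f(x_n)(x_n - x_{n-1})/(f(x_n) - f(x_{n-1}))

Iteration 1:
  f(1.050000) = -0.901210
  f(1.930000) = 0.587520
  x_2 = 1.930000 - 0.587520×(1.930000 - 1.050000)/(0.587520 - (-0.901210))
       = 1.582712
Iteration 2:
  f(1.930000) = 0.587520
  f(1.582712) = 0.041852
  x_3 = 1.582712 - 0.041852×(1.582712 - 1.930000)/(0.041852 - 0.587520)
       = 1.556076
Iteration 3:
  f(1.582712) = 0.041852
  f(1.556076) = -0.001757
  x_4 = 1.556076 - (-0.001757)×(1.556076 - 1.582712)/(-0.001757 - 0.041852)
       = 1.557149
Iteration 4:
  f(1.556076) = -0.001757
  f(1.557149) = 0.000006
  x_5 = 1.557149 - 0.000006×(1.557149 - 1.556076)/(0.000006 - (-0.001757))
       = 1.557146
Iteration 5:
  f(1.557149) = 0.000006
  f(1.557146) = 0.000000
  x_6 = 1.557146 - 0.000000×(1.557146 - 1.557149)/(0.000000 - 0.000006)
       = 1.557146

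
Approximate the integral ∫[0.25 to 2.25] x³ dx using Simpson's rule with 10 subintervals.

f(x) = x³
a = 0.25, b = 2.25, n = 10
h = (b - a)/n = 0.200000

Simpson's rule: (h/3)[f(x₀) + 4f(x₁) + 2f(x₂) + ... + f(xₙ)]

x_0 = 0.2500, f(x_0) = 0.015625, coefficient = 1
x_1 = 0.4500, f(x_1) = 0.091125, coefficient = 4
x_2 = 0.6500, f(x_2) = 0.274625, coefficient = 2
x_3 = 0.8500, f(x_3) = 0.614125, coefficient = 4
x_4 = 1.0500, f(x_4) = 1.157625, coefficient = 2
x_5 = 1.2500, f(x_5) = 1.953125, coefficient = 4
x_6 = 1.4500, f(x_6) = 3.048625, coefficient = 2
x_7 = 1.6500, f(x_7) = 4.492125, coefficient = 4
x_8 = 1.8500, f(x_8) = 6.331625, coefficient = 2
x_9 = 2.0500, f(x_9) = 8.615125, coefficient = 4
x_10 = 2.2500, f(x_10) = 11.390625, coefficient = 1

I ≈ (0.200000/3) × 96.093750 = 6.406250
Exact value: 6.406250
Error: 0.000000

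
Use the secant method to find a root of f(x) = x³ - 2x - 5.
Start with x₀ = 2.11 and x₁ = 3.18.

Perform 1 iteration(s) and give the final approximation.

f(x) = x³ - 2x - 5
x₀ = 2.11, x₁ = 3.18

Secant formula: x_{n+1} = x_n - f(x_n)(x_n - x_{n-1})/(f(x_n) - f(x_{n-1}))

Iteration 1:
  f(2.110000) = 0.173931
  f(3.180000) = 20.797432
  x_2 = 3.180000 - 20.797432×(3.180000 - 2.110000)/(20.797432 - 0.173931)
       = 2.100976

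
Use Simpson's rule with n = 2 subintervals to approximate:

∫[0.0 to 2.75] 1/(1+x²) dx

f(x) = 1/(1+x²)
a = 0.0, b = 2.75, n = 2
h = (b - a)/n = 1.375000

Simpson's rule: (h/3)[f(x₀) + 4f(x₁) + 2f(x₂) + ... + f(xₙ)]

x_0 = 0.0000, f(x_0) = 1.000000, coefficient = 1
x_1 = 1.3750, f(x_1) = 0.345946, coefficient = 4
x_2 = 2.7500, f(x_2) = 0.116788, coefficient = 1

I ≈ (1.375000/3) × 2.500572 = 1.146096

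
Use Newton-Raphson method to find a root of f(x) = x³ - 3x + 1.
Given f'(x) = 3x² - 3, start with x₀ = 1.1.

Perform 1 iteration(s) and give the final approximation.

f(x) = x³ - 3x + 1
f'(x) = 3x² - 3
x₀ = 1.1

Newton-Raphson formula: x_{n+1} = x_n - f(x_n)/f'(x_n)

Iteration 1:
  f(1.100000) = -0.969000
  f'(1.100000) = 0.630000
  x_1 = 1.100000 - (-0.969000)/0.630000 = 2.638095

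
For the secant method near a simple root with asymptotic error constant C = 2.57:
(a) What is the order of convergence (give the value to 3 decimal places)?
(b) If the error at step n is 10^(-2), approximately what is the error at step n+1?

(a) Secant method has superlinear convergence with order φ = (1+√5)/2 ≈ 1.618.
    This means |e_{n+1}| ≈ C|e_n|^1.618.

(b) With |e_n| = 10^(-2) and C = 2.57:
    |e_{n+1}| ≈ 2.57 × (10^(-2))^1.618 = 2.57 × 10^(-3.24)

(a) ≈ 1.618 (golden ratio); (b) |e_{n+1}| ≈ 1.492e-03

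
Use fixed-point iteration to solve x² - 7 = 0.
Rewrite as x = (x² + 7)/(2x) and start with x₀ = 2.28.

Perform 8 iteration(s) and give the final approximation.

Equation: x² - 7 = 0
Fixed-point form: x = (x² + 7)/(2x)
x₀ = 2.28

x_1 = g(2.280000) = 2.675088
x_2 = g(2.675088) = 2.645912
x_3 = g(2.645912) = 2.645751
x_4 = g(2.645751) = 2.645751
x_5 = g(2.645751) = 2.645751
x_6 = g(2.645751) = 2.645751
x_7 = g(2.645751) = 2.645751
x_8 = g(2.645751) = 2.645751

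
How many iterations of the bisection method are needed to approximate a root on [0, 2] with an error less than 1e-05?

We need (b-a)/2^n ≤ 1e-05
(2 - 0)/2^n ≤ 1e-05
2/2^n ≤ 1e-05
2^n ≥ 200000
n ≥ log₂(200000) = 17.61
n ≥ 18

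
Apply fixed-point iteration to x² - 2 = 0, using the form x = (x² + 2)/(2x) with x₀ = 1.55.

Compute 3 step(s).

Equation: x² - 2 = 0
Fixed-point form: x = (x² + 2)/(2x)
x₀ = 1.55

x_1 = g(1.550000) = 1.420161
x_2 = g(1.420161) = 1.414226
x_3 = g(1.414226) = 1.414214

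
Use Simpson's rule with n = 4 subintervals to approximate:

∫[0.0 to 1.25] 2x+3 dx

f(x) = 2x+3
a = 0.0, b = 1.25, n = 4
h = (b - a)/n = 0.312500

Simpson's rule: (h/3)[f(x₀) + 4f(x₁) + 2f(x₂) + ... + f(xₙ)]

x_0 = 0.0000, f(x_0) = 3.000000, coefficient = 1
x_1 = 0.3125, f(x_1) = 3.625000, coefficient = 4
x_2 = 0.6250, f(x_2) = 4.250000, coefficient = 2
x_3 = 0.9375, f(x_3) = 4.875000, coefficient = 4
x_4 = 1.2500, f(x_4) = 5.500000, coefficient = 1

I ≈ (0.312500/3) × 51.000000 = 5.312500
Exact value: 5.312500
Error: 0.000000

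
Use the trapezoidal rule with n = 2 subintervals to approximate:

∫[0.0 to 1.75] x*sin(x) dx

f(x) = x*sin(x)
a = 0.0, b = 1.75, n = 2
h = (b - a)/n = 0.875000

Trapezoidal rule: (h/2)[f(x₀) + 2f(x₁) + 2f(x₂) + ... + f(xₙ)]

x_0 = 0.0000, f(x_0) = 0.000000, coefficient = 1
x_1 = 0.8750, f(x_1) = 0.671601, coefficient = 2
x_2 = 1.7500, f(x_2) = 1.721975, coefficient = 1

I ≈ (0.875000/2) × 3.065177 = 1.341015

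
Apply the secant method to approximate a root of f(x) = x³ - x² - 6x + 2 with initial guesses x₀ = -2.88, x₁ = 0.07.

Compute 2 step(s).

f(x) = x³ - x² - 6x + 2
x₀ = -2.88, x₁ = 0.07

Secant formula: x_{n+1} = x_n - f(x_n)(x_n - x_{n-1})/(f(x_n) - f(x_{n-1}))

Iteration 1:
  f(-2.880000) = -12.902272
  f(0.070000) = 1.575443
  x_2 = 0.070000 - 1.575443×(0.070000 - (-2.880000))/(1.575443 - (-12.902272))
       = -0.251015
Iteration 2:
  f(0.070000) = 1.575443
  f(-0.251015) = 3.427263
  x_3 = -0.251015 - 3.427263×(-0.251015 - 0.070000)/(3.427263 - 1.575443)
       = 0.343104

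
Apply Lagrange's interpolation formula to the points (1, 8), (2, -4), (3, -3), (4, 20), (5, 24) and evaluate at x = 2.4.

Lagrange interpolation formula:
P(x) = Σ yᵢ × Lᵢ(x)
where Lᵢ(x) = Π_{j≠i} (x - xⱼ)/(xᵢ - xⱼ)

L_0(2.4) = (2.4 - 2)/(1 - 2) × (2.4 - 3)/(1 - 3) × (2.4 - 4)/(1 - 4) × (2.4 - 5)/(1 - 5) = -0.041600
L_1(2.4) = (2.4 - 1)/(2 - 1) × (2.4 - 3)/(2 - 3) × (2.4 - 4)/(2 - 4) × (2.4 - 5)/(2 - 5) = 0.582400
L_2(2.4) = (2.4 - 1)/(3 - 1) × (2.4 - 2)/(3 - 2) × (2.4 - 4)/(3 - 4) × (2.4 - 5)/(3 - 5) = 0.582400
L_3(2.4) = (2.4 - 1)/(4 - 1) × (2.4 - 2)/(4 - 2) × (2.4 - 3)/(4 - 3) × (2.4 - 5)/(4 - 5) = -0.145600
L_4(2.4) = (2.4 - 1)/(5 - 1) × (2.4 - 2)/(5 - 2) × (2.4 - 3)/(5 - 3) × (2.4 - 4)/(5 - 4) = 0.022400

P(2.4) = 8×L_0(2.4) + (-4)×L_1(2.4) + (-3)×L_2(2.4) + 20×L_3(2.4) + 24×L_4(2.4)
P(2.4) = -6.784000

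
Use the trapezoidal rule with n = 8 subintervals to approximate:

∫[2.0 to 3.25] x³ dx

f(x) = x³
a = 2.0, b = 3.25, n = 8
h = (b - a)/n = 0.156250

Trapezoidal rule: (h/2)[f(x₀) + 2f(x₁) + 2f(x₂) + ... + f(xₙ)]

x_0 = 2.0000, f(x_0) = 8.000000, coefficient = 1
x_1 = 2.1562, f(x_1) = 10.025299, coefficient = 2
x_2 = 2.3125, f(x_2) = 12.366455, coefficient = 2
x_3 = 2.4688, f(x_3) = 15.046356, coefficient = 2
x_4 = 2.6250, f(x_4) = 18.087891, coefficient = 2
x_5 = 2.7812, f(x_5) = 21.513947, coefficient = 2
x_6 = 2.9375, f(x_6) = 25.347412, coefficient = 2
x_7 = 3.0938, f(x_7) = 29.611176, coefficient = 2
x_8 = 3.2500, f(x_8) = 34.328125, coefficient = 1

I ≈ (0.156250/2) × 306.325195 = 23.931656
Exact value: 23.891602
Error: 0.040054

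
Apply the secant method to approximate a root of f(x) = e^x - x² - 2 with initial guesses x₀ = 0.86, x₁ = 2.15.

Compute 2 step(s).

f(x) = e^x - x² - 2
x₀ = 0.86, x₁ = 2.15

Secant formula: x_{n+1} = x_n - f(x_n)(x_n - x_{n-1})/(f(x_n) - f(x_{n-1}))

Iteration 1:
  f(0.860000) = -0.376439
  f(2.150000) = 1.962358
  x_2 = 2.150000 - 1.962358×(2.150000 - 0.860000)/(1.962358 - (-0.376439))
       = 1.067631
Iteration 2:
  f(2.150000) = 1.962358
  f(1.067631) = -0.231355
  x_3 = 1.067631 - (-0.231355)×(1.067631 - 2.150000)/(-0.231355 - 1.962358)
       = 1.181780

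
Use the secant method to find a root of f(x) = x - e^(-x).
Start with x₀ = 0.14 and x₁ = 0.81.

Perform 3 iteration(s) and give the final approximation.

f(x) = x - e^(-x)
x₀ = 0.14, x₁ = 0.81

Secant formula: x_{n+1} = x_n - f(x_n)(x_n - x_{n-1})/(f(x_n) - f(x_{n-1}))

Iteration 1:
  f(0.140000) = -0.729358
  f(0.810000) = 0.365142
  x_2 = 0.810000 - 0.365142×(0.810000 - 0.140000)/(0.365142 - (-0.729358))
       = 0.586478
Iteration 2:
  f(0.810000) = 0.365142
  f(0.586478) = 0.030195
  x_3 = 0.586478 - 0.030195×(0.586478 - 0.810000)/(0.030195 - 0.365142)
       = 0.566328
Iteration 3:
  f(0.586478) = 0.030195
  f(0.566328) = -0.001278
  x_4 = 0.566328 - (-0.001278)×(0.566328 - 0.586478)/(-0.001278 - 0.030195)
       = 0.567146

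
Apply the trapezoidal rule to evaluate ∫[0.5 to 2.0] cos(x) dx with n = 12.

f(x) = cos(x)
a = 0.5, b = 2.0, n = 12
h = (b - a)/n = 0.125000

Trapezoidal rule: (h/2)[f(x₀) + 2f(x₁) + 2f(x₂) + ... + f(xₙ)]

x_0 = 0.5000, f(x_0) = 0.877583, coefficient = 1
x_1 = 0.6250, f(x_1) = 0.810963, coefficient = 2
x_2 = 0.7500, f(x_2) = 0.731689, coefficient = 2
x_3 = 0.8750, f(x_3) = 0.640997, coefficient = 2
x_4 = 1.0000, f(x_4) = 0.540302, coefficient = 2
x_5 = 1.1250, f(x_5) = 0.431177, coefficient = 2
x_6 = 1.2500, f(x_6) = 0.315322, coefficient = 2
x_7 = 1.3750, f(x_7) = 0.194548, coefficient = 2
x_8 = 1.5000, f(x_8) = 0.070737, coefficient = 2
x_9 = 1.6250, f(x_9) = -0.054177, coefficient = 2
x_10 = 1.7500, f(x_10) = -0.178246, coefficient = 2
x_11 = 1.8750, f(x_11) = -0.299534, coefficient = 2
x_12 = 2.0000, f(x_12) = -0.416147, coefficient = 1

I ≈ (0.125000/2) × 6.868992 = 0.429312
Exact value: 0.429872
Error: 0.000560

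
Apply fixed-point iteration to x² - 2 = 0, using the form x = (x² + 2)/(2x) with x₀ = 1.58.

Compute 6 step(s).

Equation: x² - 2 = 0
Fixed-point form: x = (x² + 2)/(2x)
x₀ = 1.58

x_1 = g(1.580000) = 1.422911
x_2 = g(1.422911) = 1.414240
x_3 = g(1.414240) = 1.414214
x_4 = g(1.414214) = 1.414214
x_5 = g(1.414214) = 1.414214
x_6 = g(1.414214) = 1.414214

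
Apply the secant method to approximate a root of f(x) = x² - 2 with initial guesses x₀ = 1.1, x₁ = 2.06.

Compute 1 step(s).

f(x) = x² - 2
x₀ = 1.1, x₁ = 2.06

Secant formula: x_{n+1} = x_n - f(x_n)(x_n - x_{n-1})/(f(x_n) - f(x_{n-1}))

Iteration 1:
  f(1.100000) = -0.790000
  f(2.060000) = 2.243600
  x_2 = 2.060000 - 2.243600×(2.060000 - 1.100000)/(2.243600 - (-0.790000))
       = 1.350000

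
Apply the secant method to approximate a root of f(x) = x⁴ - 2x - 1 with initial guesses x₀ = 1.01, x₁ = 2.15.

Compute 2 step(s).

f(x) = x⁴ - 2x - 1
x₀ = 1.01, x₁ = 2.15

Secant formula: x_{n+1} = x_n - f(x_n)(x_n - x_{n-1})/(f(x_n) - f(x_{n-1}))

Iteration 1:
  f(1.010000) = -1.979396
  f(2.150000) = 16.067506
  x_2 = 2.150000 - 16.067506×(2.150000 - 1.010000)/(16.067506 - (-1.979396))
       = 1.135036
Iteration 2:
  f(2.150000) = 16.067506
  f(1.135036) = -1.610338
  x_3 = 1.135036 - (-1.610338)×(1.135036 - 2.150000)/(-1.610338 - 16.067506)
       = 1.227493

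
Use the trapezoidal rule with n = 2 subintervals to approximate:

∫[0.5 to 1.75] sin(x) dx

f(x) = sin(x)
a = 0.5, b = 1.75, n = 2
h = (b - a)/n = 0.625000

Trapezoidal rule: (h/2)[f(x₀) + 2f(x₁) + 2f(x₂) + ... + f(xₙ)]

x_0 = 0.5000, f(x_0) = 0.479426, coefficient = 1
x_1 = 1.1250, f(x_1) = 0.902268, coefficient = 2
x_2 = 1.7500, f(x_2) = 0.983986, coefficient = 1

I ≈ (0.625000/2) × 3.267947 = 1.021233
Exact value: 1.055829
Error: 0.034595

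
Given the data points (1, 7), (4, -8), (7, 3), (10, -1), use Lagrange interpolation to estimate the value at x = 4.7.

Lagrange interpolation formula:
P(x) = Σ yᵢ × Lᵢ(x)
where Lᵢ(x) = Π_{j≠i} (x - xⱼ)/(xᵢ - xⱼ)

L_0(4.7) = (4.7 - 4)/(1 - 4) × (4.7 - 7)/(1 - 7) × (4.7 - 10)/(1 - 10) = -0.052673
L_1(4.7) = (4.7 - 1)/(4 - 1) × (4.7 - 7)/(4 - 7) × (4.7 - 10)/(4 - 10) = 0.835241
L_2(4.7) = (4.7 - 1)/(7 - 1) × (4.7 - 4)/(7 - 4) × (4.7 - 10)/(7 - 10) = 0.254204
L_3(4.7) = (4.7 - 1)/(10 - 1) × (4.7 - 4)/(10 - 4) × (4.7 - 7)/(10 - 7) = -0.036772

P(4.7) = 7×L_0(4.7) + (-8)×L_1(4.7) + 3×L_2(4.7) + (-1)×L_3(4.7)
P(4.7) = -6.251253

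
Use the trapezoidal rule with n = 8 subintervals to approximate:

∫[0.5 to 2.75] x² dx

f(x) = x²
a = 0.5, b = 2.75, n = 8
h = (b - a)/n = 0.281250

Trapezoidal rule: (h/2)[f(x₀) + 2f(x₁) + 2f(x₂) + ... + f(xₙ)]

x_0 = 0.5000, f(x_0) = 0.250000, coefficient = 1
x_1 = 0.7812, f(x_1) = 0.610352, coefficient = 2
x_2 = 1.0625, f(x_2) = 1.128906, coefficient = 2
x_3 = 1.3438, f(x_3) = 1.805664, coefficient = 2
x_4 = 1.6250, f(x_4) = 2.640625, coefficient = 2
x_5 = 1.9062, f(x_5) = 3.633789, coefficient = 2
x_6 = 2.1875, f(x_6) = 4.785156, coefficient = 2
x_7 = 2.4688, f(x_7) = 6.094727, coefficient = 2
x_8 = 2.7500, f(x_8) = 7.562500, coefficient = 1

I ≈ (0.281250/2) × 49.210938 = 6.920288
Exact value: 6.890625
Error: 0.029663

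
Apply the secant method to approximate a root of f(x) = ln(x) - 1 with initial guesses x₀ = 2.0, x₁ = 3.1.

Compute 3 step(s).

f(x) = ln(x) - 1
x₀ = 2.0, x₁ = 3.1

Secant formula: x_{n+1} = x_n - f(x_n)(x_n - x_{n-1})/(f(x_n) - f(x_{n-1}))

Iteration 1:
  f(2.000000) = -0.306853
  f(3.100000) = 0.131402
  x_2 = 3.100000 - 0.131402×(3.100000 - 2.000000)/(0.131402 - (-0.306853))
       = 2.770187
Iteration 2:
  f(3.100000) = 0.131402
  f(2.770187) = 0.018915
  x_3 = 2.770187 - 0.018915×(2.770187 - 3.100000)/(0.018915 - 0.131402)
       = 2.714729
Iteration 3:
  f(2.770187) = 0.018915
  f(2.714729) = -0.001308
  x_4 = 2.714729 - (-0.001308)×(2.714729 - 2.770187)/(-0.001308 - 0.018915)
       = 2.718316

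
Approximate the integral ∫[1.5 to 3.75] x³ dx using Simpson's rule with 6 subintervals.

f(x) = x³
a = 1.5, b = 3.75, n = 6
h = (b - a)/n = 0.375000

Simpson's rule: (h/3)[f(x₀) + 4f(x₁) + 2f(x₂) + ... + f(xₙ)]

x_0 = 1.5000, f(x_0) = 3.375000, coefficient = 1
x_1 = 1.8750, f(x_1) = 6.591797, coefficient = 4
x_2 = 2.2500, f(x_2) = 11.390625, coefficient = 2
x_3 = 2.6250, f(x_3) = 18.087891, coefficient = 4
x_4 = 3.0000, f(x_4) = 27.000000, coefficient = 2
x_5 = 3.3750, f(x_5) = 38.443359, coefficient = 4
x_6 = 3.7500, f(x_6) = 52.734375, coefficient = 1

I ≈ (0.375000/3) × 385.382812 = 48.172852
Exact value: 48.172852
Error: 0.000000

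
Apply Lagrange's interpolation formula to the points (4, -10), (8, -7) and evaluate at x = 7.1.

Lagrange interpolation formula:
P(x) = Σ yᵢ × Lᵢ(x)
where Lᵢ(x) = Π_{j≠i} (x - xⱼ)/(xᵢ - xⱼ)

L_0(7.1) = (7.1 - 8)/(4 - 8) = 0.225000
L_1(7.1) = (7.1 - 4)/(8 - 4) = 0.775000

P(7.1) = (-10)×L_0(7.1) + (-7)×L_1(7.1)
P(7.1) = -7.675000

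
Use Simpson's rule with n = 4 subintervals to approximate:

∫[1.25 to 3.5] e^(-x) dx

f(x) = e^(-x)
a = 1.25, b = 3.5, n = 4
h = (b - a)/n = 0.562500

Simpson's rule: (h/3)[f(x₀) + 4f(x₁) + 2f(x₂) + ... + f(xₙ)]

x_0 = 1.2500, f(x_0) = 0.286505, coefficient = 1
x_1 = 1.8125, f(x_1) = 0.163246, coefficient = 4
x_2 = 2.3750, f(x_2) = 0.093014, coefficient = 2
x_3 = 2.9375, f(x_3) = 0.052998, coefficient = 4
x_4 = 3.5000, f(x_4) = 0.030197, coefficient = 1

I ≈ (0.562500/3) × 1.367705 = 0.256445
Exact value: 0.256307
Error: 0.000137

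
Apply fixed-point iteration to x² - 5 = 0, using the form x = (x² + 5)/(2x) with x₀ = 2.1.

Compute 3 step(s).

Equation: x² - 5 = 0
Fixed-point form: x = (x² + 5)/(2x)
x₀ = 2.1

x_1 = g(2.100000) = 2.240476
x_2 = g(2.240476) = 2.236072
x_3 = g(2.236072) = 2.236068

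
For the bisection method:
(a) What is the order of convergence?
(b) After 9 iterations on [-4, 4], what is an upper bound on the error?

(a) Bisection has linear (order 1) convergence; the error is halved each step.

(b) Error bound = (b-a)/2^n = (4 - (-4))/2^{9}
    = 8/2^{9}

(a) 1 (linear); (b) error ≤ 1.56e-02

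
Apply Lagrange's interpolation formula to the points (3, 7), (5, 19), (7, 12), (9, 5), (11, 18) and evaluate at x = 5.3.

Lagrange interpolation formula:
P(x) = Σ yᵢ × Lᵢ(x)
where Lᵢ(x) = Π_{j≠i} (x - xⱼ)/(xᵢ - xⱼ)

L_0(5.3) = (5.3 - 5)/(3 - 5) × (5.3 - 7)/(3 - 7) × (5.3 - 9)/(3 - 9) × (5.3 - 11)/(3 - 11) = -0.028010
L_1(5.3) = (5.3 - 3)/(5 - 3) × (5.3 - 7)/(5 - 7) × (5.3 - 9)/(5 - 9) × (5.3 - 11)/(5 - 11) = 0.858978
L_2(5.3) = (5.3 - 3)/(7 - 3) × (5.3 - 5)/(7 - 5) × (5.3 - 9)/(7 - 9) × (5.3 - 11)/(7 - 11) = 0.227377
L_3(5.3) = (5.3 - 3)/(9 - 3) × (5.3 - 5)/(9 - 5) × (5.3 - 7)/(9 - 7) × (5.3 - 11)/(9 - 11) = -0.069647
L_4(5.3) = (5.3 - 3)/(11 - 3) × (5.3 - 5)/(11 - 5) × (5.3 - 7)/(11 - 7) × (5.3 - 9)/(11 - 9) = 0.011302

P(5.3) = 7×L_0(5.3) + 19×L_1(5.3) + 12×L_2(5.3) + 5×L_3(5.3) + 18×L_4(5.3)
P(5.3) = 18.708240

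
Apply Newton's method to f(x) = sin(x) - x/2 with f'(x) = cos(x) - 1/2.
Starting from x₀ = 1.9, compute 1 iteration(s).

f(x) = sin(x) - x/2
f'(x) = cos(x) - 1/2
x₀ = 1.9

Newton-Raphson formula: x_{n+1} = x_n - f(x_n)/f'(x_n)

Iteration 1:
  f(1.900000) = -0.003700
  f'(1.900000) = -0.823290
  x_1 = 1.900000 - (-0.003700)/(-0.823290) = 1.895506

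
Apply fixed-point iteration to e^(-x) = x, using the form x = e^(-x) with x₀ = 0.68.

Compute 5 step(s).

Equation: e^(-x) = x
Fixed-point form: x = e^(-x)
x₀ = 0.68

x_1 = g(0.680000) = 0.506617
x_2 = g(0.506617) = 0.602531
x_3 = g(0.602531) = 0.547425
x_4 = g(0.547425) = 0.578438
x_5 = g(0.578438) = 0.560774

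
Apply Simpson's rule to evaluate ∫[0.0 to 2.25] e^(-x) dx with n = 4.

f(x) = e^(-x)
a = 0.0, b = 2.25, n = 4
h = (b - a)/n = 0.562500

Simpson's rule: (h/3)[f(x₀) + 4f(x₁) + 2f(x₂) + ... + f(xₙ)]

x_0 = 0.0000, f(x_0) = 1.000000, coefficient = 1
x_1 = 0.5625, f(x_1) = 0.569783, coefficient = 4
x_2 = 1.1250, f(x_2) = 0.324652, coefficient = 2
x_3 = 1.6875, f(x_3) = 0.184981, coefficient = 4
x_4 = 2.2500, f(x_4) = 0.105399, coefficient = 1

I ≈ (0.562500/3) × 4.773761 = 0.895080
Exact value: 0.894601
Error: 0.000479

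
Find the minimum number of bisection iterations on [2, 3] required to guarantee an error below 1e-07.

We need (b-a)/2^n ≤ 1e-07
(3 - 2)/2^n ≤ 1e-07
1/2^n ≤ 1e-07
2^n ≥ 10000000
n ≥ log₂(10000000) = 23.25
n ≥ 24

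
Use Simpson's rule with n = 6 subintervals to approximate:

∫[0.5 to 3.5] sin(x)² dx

f(x) = sin(x)²
a = 0.5, b = 3.5, n = 6
h = (b - a)/n = 0.500000

Simpson's rule: (h/3)[f(x₀) + 4f(x₁) + 2f(x₂) + ... + f(xₙ)]

x_0 = 0.5000, f(x_0) = 0.229849, coefficient = 1
x_1 = 1.0000, f(x_1) = 0.708073, coefficient = 4
x_2 = 1.5000, f(x_2) = 0.994996, coefficient = 2
x_3 = 2.0000, f(x_3) = 0.826822, coefficient = 4
x_4 = 2.5000, f(x_4) = 0.358169, coefficient = 2
x_5 = 3.0000, f(x_5) = 0.019915, coefficient = 4
x_6 = 3.5000, f(x_6) = 0.123049, coefficient = 1

I ≈ (0.500000/3) × 9.278468 = 1.546411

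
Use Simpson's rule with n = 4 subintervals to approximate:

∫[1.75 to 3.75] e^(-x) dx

f(x) = e^(-x)
a = 1.75, b = 3.75, n = 4
h = (b - a)/n = 0.500000

Simpson's rule: (h/3)[f(x₀) + 4f(x₁) + 2f(x₂) + ... + f(xₙ)]

x_0 = 1.7500, f(x_0) = 0.173774, coefficient = 1
x_1 = 2.2500, f(x_1) = 0.105399, coefficient = 4
x_2 = 2.7500, f(x_2) = 0.063928, coefficient = 2
x_3 = 3.2500, f(x_3) = 0.038774, coefficient = 4
x_4 = 3.7500, f(x_4) = 0.023518, coefficient = 1

I ≈ (0.500000/3) × 0.901841 = 0.150307
Exact value: 0.150256
Error: 0.000051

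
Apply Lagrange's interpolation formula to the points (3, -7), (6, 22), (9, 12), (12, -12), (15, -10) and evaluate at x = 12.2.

Lagrange interpolation formula:
P(x) = Σ yᵢ × Lᵢ(x)
where Lᵢ(x) = Π_{j≠i} (x - xⱼ)/(xᵢ - xⱼ)

L_0(12.2) = (12.2 - 6)/(3 - 6) × (12.2 - 9)/(3 - 9) × (12.2 - 12)/(3 - 12) × (12.2 - 15)/(3 - 15) = -0.005715
L_1(12.2) = (12.2 - 3)/(6 - 3) × (12.2 - 9)/(6 - 9) × (12.2 - 12)/(6 - 12) × (12.2 - 15)/(6 - 15) = 0.033923
L_2(12.2) = (12.2 - 3)/(9 - 3) × (12.2 - 6)/(9 - 6) × (12.2 - 12)/(9 - 12) × (12.2 - 15)/(9 - 15) = -0.098588
L_3(12.2) = (12.2 - 3)/(12 - 3) × (12.2 - 6)/(12 - 6) × (12.2 - 9)/(12 - 9) × (12.2 - 15)/(12 - 15) = 1.051602
L_4(12.2) = (12.2 - 3)/(15 - 3) × (12.2 - 6)/(15 - 6) × (12.2 - 9)/(15 - 9) × (12.2 - 12)/(15 - 12) = 0.018779

P(12.2) = (-7)×L_0(12.2) + 22×L_1(12.2) + 12×L_2(12.2) + (-12)×L_3(12.2) + (-10)×L_4(12.2)
P(12.2) = -13.203753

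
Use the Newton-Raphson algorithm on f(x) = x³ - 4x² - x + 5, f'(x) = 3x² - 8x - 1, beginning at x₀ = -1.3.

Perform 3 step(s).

f(x) = x³ - 4x² - x + 5
f'(x) = 3x² - 8x - 1
x₀ = -1.3

Newton-Raphson formula: x_{n+1} = x_n - f(x_n)/f'(x_n)

Iteration 1:
  f(-1.300000) = -2.657000
  f'(-1.300000) = 14.470000
  x_1 = -1.300000 - (-2.657000)/14.470000 = -1.116379
Iteration 2:
  f(-1.116379) = -0.260171
  f'(-1.116379) = 11.669934
  x_2 = -1.116379 - (-0.260171)/11.669934 = -1.094085
Iteration 3:
  f(-1.094085) = -0.003642
  f'(-1.094085) = 11.343739
  x_3 = -1.094085 - (-0.003642)/11.343739 = -1.093764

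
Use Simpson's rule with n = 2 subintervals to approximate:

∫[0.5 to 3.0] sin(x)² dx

f(x) = sin(x)²
a = 0.5, b = 3.0, n = 2
h = (b - a)/n = 1.250000

Simpson's rule: (h/3)[f(x₀) + 4f(x₁) + 2f(x₂) + ... + f(xₙ)]

x_0 = 0.5000, f(x_0) = 0.229849, coefficient = 1
x_1 = 1.7500, f(x_1) = 0.968228, coefficient = 4
x_2 = 3.0000, f(x_2) = 0.019915, coefficient = 1

I ≈ (1.250000/3) × 4.122677 = 1.717782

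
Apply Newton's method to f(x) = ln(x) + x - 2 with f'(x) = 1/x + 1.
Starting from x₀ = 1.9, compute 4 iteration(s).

f(x) = ln(x) + x - 2
f'(x) = 1/x + 1
x₀ = 1.9

Newton-Raphson formula: x_{n+1} = x_n - f(x_n)/f'(x_n)

Iteration 1:
  f(1.900000) = 0.541854
  f'(1.900000) = 1.526316
  x_1 = 1.900000 - 0.541854/1.526316 = 1.544992
Iteration 2:
  f(1.544992) = -0.019989
  f'(1.544992) = 1.647252
  x_2 = 1.544992 - (-0.019989)/1.647252 = 1.557127
Iteration 3:
  f(1.557127) = -0.000031
  f'(1.557127) = 1.642208
  x_3 = 1.557127 - (-0.000031)/1.642208 = 1.557146
Iteration 4:
  f(1.557146) = 0.000000
  f'(1.557146) = 1.642201
  x_4 = 1.557146 - 0.000000/1.642201 = 1.557146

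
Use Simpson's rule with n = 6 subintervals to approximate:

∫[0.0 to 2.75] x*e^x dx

f(x) = x*e^x
a = 0.0, b = 2.75, n = 6
h = (b - a)/n = 0.458333

Simpson's rule: (h/3)[f(x₀) + 4f(x₁) + 2f(x₂) + ... + f(xₙ)]

x_0 = 0.0000, f(x_0) = 0.000000, coefficient = 1
x_1 = 0.4583, f(x_1) = 0.724825, coefficient = 4
x_2 = 0.9167, f(x_2) = 2.292528, coefficient = 2
x_3 = 1.3750, f(x_3) = 5.438230, coefficient = 4
x_4 = 1.8333, f(x_4) = 11.466952, coefficient = 2
x_5 = 2.2917, f(x_5) = 22.667814, coefficient = 4
x_6 = 2.7500, f(x_6) = 43.017238, coefficient = 1

I ≈ (0.458333/3) × 185.859674 = 28.395228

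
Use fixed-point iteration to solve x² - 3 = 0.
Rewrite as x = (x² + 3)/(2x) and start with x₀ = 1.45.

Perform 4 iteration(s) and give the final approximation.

Equation: x² - 3 = 0
Fixed-point form: x = (x² + 3)/(2x)
x₀ = 1.45

x_1 = g(1.450000) = 1.759483
x_2 = g(1.759483) = 1.732265
x_3 = g(1.732265) = 1.732051
x_4 = g(1.732051) = 1.732051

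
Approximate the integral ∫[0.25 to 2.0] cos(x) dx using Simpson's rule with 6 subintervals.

f(x) = cos(x)
a = 0.25, b = 2.0, n = 6
h = (b - a)/n = 0.291667

Simpson's rule: (h/3)[f(x₀) + 4f(x₁) + 2f(x₂) + ... + f(xₙ)]

x_0 = 0.2500, f(x_0) = 0.968912, coefficient = 1
x_1 = 0.5417, f(x_1) = 0.856851, coefficient = 4
x_2 = 0.8333, f(x_2) = 0.672412, coefficient = 2
x_3 = 1.1250, f(x_3) = 0.431177, coefficient = 4
x_4 = 1.4167, f(x_4) = 0.153520, coefficient = 2
x_5 = 1.7083, f(x_5) = -0.137104, coefficient = 4
x_6 = 2.0000, f(x_6) = -0.416147, coefficient = 1

I ≈ (0.291667/3) × 6.808324 = 0.661920
Exact value: 0.661893
Error: 0.000027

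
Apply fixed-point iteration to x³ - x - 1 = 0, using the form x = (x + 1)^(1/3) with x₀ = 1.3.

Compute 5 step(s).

Equation: x³ - x - 1 = 0
Fixed-point form: x = (x + 1)^(1/3)
x₀ = 1.3

x_1 = g(1.300000) = 1.320006
x_2 = g(1.320006) = 1.323822
x_3 = g(1.323822) = 1.324548
x_4 = g(1.324548) = 1.324686
x_5 = g(1.324686) = 1.324712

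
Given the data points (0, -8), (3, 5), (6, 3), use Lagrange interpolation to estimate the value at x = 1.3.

Lagrange interpolation formula:
P(x) = Σ yᵢ × Lᵢ(x)
where Lᵢ(x) = Π_{j≠i} (x - xⱼ)/(xᵢ - xⱼ)

L_0(1.3) = (1.3 - 3)/(0 - 3) × (1.3 - 6)/(0 - 6) = 0.443889
L_1(1.3) = (1.3 - 0)/(3 - 0) × (1.3 - 6)/(3 - 6) = 0.678889
L_2(1.3) = (1.3 - 0)/(6 - 0) × (1.3 - 3)/(6 - 3) = -0.122778

P(1.3) = (-8)×L_0(1.3) + 5×L_1(1.3) + 3×L_2(1.3)
P(1.3) = -0.525000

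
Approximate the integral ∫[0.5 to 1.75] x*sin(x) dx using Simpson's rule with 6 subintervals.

f(x) = x*sin(x)
a = 0.5, b = 1.75, n = 6
h = (b - a)/n = 0.208333

Simpson's rule: (h/3)[f(x₀) + 4f(x₁) + 2f(x₂) + ... + f(xₙ)]

x_0 = 0.5000, f(x_0) = 0.239713, coefficient = 1
x_1 = 0.7083, f(x_1) = 0.460820, coefficient = 4
x_2 = 0.9167, f(x_2) = 0.727446, coefficient = 2
x_3 = 1.1250, f(x_3) = 1.015051, coefficient = 4
x_4 = 1.3333, f(x_4) = 1.295917, coefficient = 2
x_5 = 1.5417, f(x_5) = 1.541013, coefficient = 4
x_6 = 1.7500, f(x_6) = 1.721975, coefficient = 1

I ≈ (0.208333/3) × 18.075949 = 1.255274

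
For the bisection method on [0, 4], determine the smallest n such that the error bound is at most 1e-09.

We need (b-a)/2^n ≤ 1e-09
(4 - 0)/2^n ≤ 1e-09
4/2^n ≤ 1e-09
2^n ≥ 4000000000
n ≥ log₂(4000000000) = 31.90
n ≥ 32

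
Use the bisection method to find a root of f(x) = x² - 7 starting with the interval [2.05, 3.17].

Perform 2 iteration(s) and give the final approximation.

f(x) = x² - 7
Initial interval: [2.05, 3.17]

Iteration 1:
  c_1 = (2.050000 + 3.170000)/2 = 2.610000
  f(c_1) = f(2.610000) = -0.187900
  f(a) × f(c) ≥ 0, new interval: [2.610000, 3.170000]
Iteration 2:
  c_2 = (2.610000 + 3.170000)/2 = 2.890000
  f(c_2) = f(2.890000) = 1.352100
  f(a) × f(c) < 0, new interval: [2.610000, 2.890000]

After 2 iteration(s), the approximation is c_2 = 2.890000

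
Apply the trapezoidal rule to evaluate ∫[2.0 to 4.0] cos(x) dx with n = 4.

f(x) = cos(x)
a = 2.0, b = 4.0, n = 4
h = (b - a)/n = 0.500000

Trapezoidal rule: (h/2)[f(x₀) + 2f(x₁) + 2f(x₂) + ... + f(xₙ)]

x_0 = 2.0000, f(x_0) = -0.416147, coefficient = 1
x_1 = 2.5000, f(x_1) = -0.801144, coefficient = 2
x_2 = 3.0000, f(x_2) = -0.989992, coefficient = 2
x_3 = 3.5000, f(x_3) = -0.936457, coefficient = 2
x_4 = 4.0000, f(x_4) = -0.653644, coefficient = 1

I ≈ (0.500000/2) × -6.524976 = -1.631244
Exact value: -1.666100
Error: 0.034856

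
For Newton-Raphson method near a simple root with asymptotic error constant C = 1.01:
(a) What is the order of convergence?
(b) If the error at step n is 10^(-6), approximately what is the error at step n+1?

(a) Newton-Raphson has quadratic (order 2) convergence near simple roots.
    This means |e_{n+1}| ≈ C|e_n|².

(b) With |e_n| = 10^(-6) and C = 1.01:
    |e_{n+1}| ≈ 1.01 × (10^(-6))² = 1.01 × 10^(-12)

(a) 2 (quadratic); (b) |e_{n+1}| ≈ 1.010e-12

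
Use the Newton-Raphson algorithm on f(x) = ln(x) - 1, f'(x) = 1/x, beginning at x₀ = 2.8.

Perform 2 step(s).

f(x) = ln(x) - 1
f'(x) = 1/x
x₀ = 2.8

Newton-Raphson formula: x_{n+1} = x_n - f(x_n)/f'(x_n)

Iteration 1:
  f(2.800000) = 0.029619
  f'(2.800000) = 0.357143
  x_1 = 2.800000 - 0.029619/0.357143 = 2.717066
Iteration 2:
  f(2.717066) = -0.000448
  f'(2.717066) = 0.368044
  x_2 = 2.717066 - (-0.000448)/0.368044 = 2.718282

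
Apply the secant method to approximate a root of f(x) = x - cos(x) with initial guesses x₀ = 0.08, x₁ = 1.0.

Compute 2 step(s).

f(x) = x - cos(x)
x₀ = 0.08, x₁ = 1.0

Secant formula: x_{n+1} = x_n - f(x_n)(x_n - x_{n-1})/(f(x_n) - f(x_{n-1}))

Iteration 1:
  f(0.080000) = -0.916802
  f(1.000000) = 0.459698
  x_2 = 1.000000 - 0.459698×(1.000000 - 0.080000)/(0.459698 - (-0.916802))
       = 0.692755
Iteration 2:
  f(1.000000) = 0.459698
  f(0.692755) = -0.076734
  x_3 = 0.692755 - (-0.076734)×(0.692755 - 1.000000)/(-0.076734 - 0.459698)
       = 0.736705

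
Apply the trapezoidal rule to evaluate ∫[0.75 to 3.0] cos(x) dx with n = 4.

f(x) = cos(x)
a = 0.75, b = 3.0, n = 4
h = (b - a)/n = 0.562500

Trapezoidal rule: (h/2)[f(x₀) + 2f(x₁) + 2f(x₂) + ... + f(xₙ)]

x_0 = 0.7500, f(x_0) = 0.731689, coefficient = 1
x_1 = 1.3125, f(x_1) = 0.255434, coefficient = 2
x_2 = 1.8750, f(x_2) = -0.299534, coefficient = 2
x_3 = 2.4375, f(x_3) = -0.762199, coefficient = 2
x_4 = 3.0000, f(x_4) = -0.989992, coefficient = 1

I ≈ (0.562500/2) × -1.870902 = -0.526191
Exact value: -0.540519
Error: 0.014328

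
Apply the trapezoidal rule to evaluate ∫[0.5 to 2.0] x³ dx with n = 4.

f(x) = x³
a = 0.5, b = 2.0, n = 4
h = (b - a)/n = 0.375000

Trapezoidal rule: (h/2)[f(x₀) + 2f(x₁) + 2f(x₂) + ... + f(xₙ)]

x_0 = 0.5000, f(x_0) = 0.125000, coefficient = 1
x_1 = 0.8750, f(x_1) = 0.669922, coefficient = 2
x_2 = 1.2500, f(x_2) = 1.953125, coefficient = 2
x_3 = 1.6250, f(x_3) = 4.291016, coefficient = 2
x_4 = 2.0000, f(x_4) = 8.000000, coefficient = 1

I ≈ (0.375000/2) × 21.953125 = 4.116211
Exact value: 3.984375
Error: 0.131836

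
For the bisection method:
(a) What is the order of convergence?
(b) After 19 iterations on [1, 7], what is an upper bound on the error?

(a) Bisection has linear (order 1) convergence; the error is halved each step.

(b) Error bound = (b-a)/2^n = (7 - 1)/2^{19}
    = 6/2^{19}

(a) 1 (linear); (b) error ≤ 1.14e-05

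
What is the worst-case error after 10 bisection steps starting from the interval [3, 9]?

Bisection error bound: |error| ≤ (b-a)/2^n
|error| ≤ (9 - 3)/2^10 = 6/2^10
|error| ≤ 0.0058593750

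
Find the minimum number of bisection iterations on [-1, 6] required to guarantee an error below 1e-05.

We need (b-a)/2^n ≤ 1e-05
(6 - (-1))/2^n ≤ 1e-05
7/2^n ≤ 1e-05
2^n ≥ 700000
n ≥ log₂(700000) = 19.42
n ≥ 20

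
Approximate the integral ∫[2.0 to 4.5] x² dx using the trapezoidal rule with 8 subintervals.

f(x) = x²
a = 2.0, b = 4.5, n = 8
h = (b - a)/n = 0.312500

Trapezoidal rule: (h/2)[f(x₀) + 2f(x₁) + 2f(x₂) + ... + f(xₙ)]

x_0 = 2.0000, f(x_0) = 4.000000, coefficient = 1
x_1 = 2.3125, f(x_1) = 5.347656, coefficient = 2
x_2 = 2.6250, f(x_2) = 6.890625, coefficient = 2
x_3 = 2.9375, f(x_3) = 8.628906, coefficient = 2
x_4 = 3.2500, f(x_4) = 10.562500, coefficient = 2
x_5 = 3.5625, f(x_5) = 12.691406, coefficient = 2
x_6 = 3.8750, f(x_6) = 15.015625, coefficient = 2
x_7 = 4.1875, f(x_7) = 17.535156, coefficient = 2
x_8 = 4.5000, f(x_8) = 20.250000, coefficient = 1

I ≈ (0.312500/2) × 177.593750 = 27.749023
Exact value: 27.708333
Error: 0.040690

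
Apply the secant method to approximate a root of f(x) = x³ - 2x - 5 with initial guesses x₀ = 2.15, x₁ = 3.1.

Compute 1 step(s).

f(x) = x³ - 2x - 5
x₀ = 2.15, x₁ = 3.1

Secant formula: x_{n+1} = x_n - f(x_n)(x_n - x_{n-1})/(f(x_n) - f(x_{n-1}))

Iteration 1:
  f(2.150000) = 0.638375
  f(3.100000) = 18.591000
  x_2 = 3.100000 - 18.591000×(3.100000 - 2.150000)/(18.591000 - 0.638375)
       = 2.116219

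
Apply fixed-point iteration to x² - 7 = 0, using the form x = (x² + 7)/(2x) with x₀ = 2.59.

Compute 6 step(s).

Equation: x² - 7 = 0
Fixed-point form: x = (x² + 7)/(2x)
x₀ = 2.59

x_1 = g(2.590000) = 2.646351
x_2 = g(2.646351) = 2.645751
x_3 = g(2.645751) = 2.645751
x_4 = g(2.645751) = 2.645751
x_5 = g(2.645751) = 2.645751
x_6 = g(2.645751) = 2.645751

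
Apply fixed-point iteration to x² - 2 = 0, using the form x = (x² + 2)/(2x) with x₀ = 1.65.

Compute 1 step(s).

Equation: x² - 2 = 0
Fixed-point form: x = (x² + 2)/(2x)
x₀ = 1.65

x_1 = g(1.650000) = 1.431061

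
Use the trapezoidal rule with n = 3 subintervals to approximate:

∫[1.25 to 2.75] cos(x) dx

f(x) = cos(x)
a = 1.25, b = 2.75, n = 3
h = (b - a)/n = 0.500000

Trapezoidal rule: (h/2)[f(x₀) + 2f(x₁) + 2f(x₂) + ... + f(xₙ)]

x_0 = 1.2500, f(x_0) = 0.315322, coefficient = 1
x_1 = 1.7500, f(x_1) = -0.178246, coefficient = 2
x_2 = 2.2500, f(x_2) = -0.628174, coefficient = 2
x_3 = 2.7500, f(x_3) = -0.924302, coefficient = 1

I ≈ (0.500000/2) × -2.221819 = -0.555455
Exact value: -0.567324
Error: 0.011869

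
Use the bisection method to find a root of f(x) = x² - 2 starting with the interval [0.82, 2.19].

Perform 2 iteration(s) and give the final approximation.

f(x) = x² - 2
Initial interval: [0.82, 2.19]

Iteration 1:
  c_1 = (0.820000 + 2.190000)/2 = 1.505000
  f(c_1) = f(1.505000) = 0.265025
  f(a) × f(c) < 0, new interval: [0.820000, 1.505000]
Iteration 2:
  c_2 = (0.820000 + 1.505000)/2 = 1.162500
  f(c_2) = f(1.162500) = -0.648594
  f(a) × f(c) ≥ 0, new interval: [1.162500, 1.505000]

After 2 iteration(s), the approximation is c_2 = 1.162500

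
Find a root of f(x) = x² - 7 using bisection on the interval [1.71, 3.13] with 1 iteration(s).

f(x) = x² - 7
Initial interval: [1.71, 3.13]

Iteration 1:
  c_1 = (1.710000 + 3.130000)/2 = 2.420000
  f(c_1) = f(2.420000) = -1.143600
  f(a) × f(c) ≥ 0, new interval: [2.420000, 3.130000]

After 1 iteration(s), the approximation is c_1 = 2.420000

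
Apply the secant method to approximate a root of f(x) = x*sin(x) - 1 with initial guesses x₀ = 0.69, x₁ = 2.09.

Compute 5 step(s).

f(x) = x*sin(x) - 1
x₀ = 0.69, x₁ = 2.09

Secant formula: x_{n+1} = x_n - f(x_n)(x_n - x_{n-1})/(f(x_n) - f(x_{n-1}))

Iteration 1:
  f(0.690000) = -0.560789
  f(2.090000) = 0.814568
  x_2 = 2.090000 - 0.814568×(2.090000 - 0.690000)/(0.814568 - (-0.560789))
       = 1.260837
Iteration 2:
  f(2.090000) = 0.814568
  f(1.260837) = 0.200753
  x_3 = 1.260837 - 0.200753×(1.260837 - 2.090000)/(0.200753 - 0.814568)
       = 0.989653
Iteration 3:
  f(1.260837) = 0.200753
  f(0.989653) = -0.172813
  x_4 = 0.989653 - (-0.172813)×(0.989653 - 1.260837)/(-0.172813 - 0.200753)
       = 1.115104
Iteration 4:
  f(0.989653) = -0.172813
  f(1.115104) = 0.001314
  x_5 = 1.115104 - 0.001314×(1.115104 - 0.989653)/(0.001314 - (-0.172813))
       = 1.114157
Iteration 5:
  f(1.115104) = 0.001314
  f(1.114157) = -0.000001
  x_6 = 1.114157 - (-0.000001)×(1.114157 - 1.115104)/(-0.000001 - 0.001314)
       = 1.114157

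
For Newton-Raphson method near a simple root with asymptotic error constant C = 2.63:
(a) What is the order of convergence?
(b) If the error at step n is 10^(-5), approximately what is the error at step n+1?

(a) Newton-Raphson has quadratic (order 2) convergence near simple roots.
    This means |e_{n+1}| ≈ C|e_n|².

(b) With |e_n| = 10^(-5) and C = 2.63:
    |e_{n+1}| ≈ 2.63 × (10^(-5))² = 2.63 × 10^(-10)

(a) 2 (quadratic); (b) |e_{n+1}| ≈ 2.630e-10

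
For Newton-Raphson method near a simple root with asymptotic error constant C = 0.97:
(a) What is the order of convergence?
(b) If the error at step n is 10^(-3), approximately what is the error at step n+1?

(a) Newton-Raphson has quadratic (order 2) convergence near simple roots.
    This means |e_{n+1}| ≈ C|e_n|².

(b) With |e_n| = 10^(-3) and C = 0.97:
    |e_{n+1}| ≈ 0.97 × (10^(-3))² = 0.97 × 10^(-6)

(a) 2 (quadratic); (b) |e_{n+1}| ≈ 9.700e-07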